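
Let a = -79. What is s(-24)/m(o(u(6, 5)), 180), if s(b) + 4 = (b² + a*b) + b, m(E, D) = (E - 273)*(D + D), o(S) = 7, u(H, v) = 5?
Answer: -611/23940 ≈ -0.025522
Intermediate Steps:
m(E, D) = 2*D*(-273 + E) (m(E, D) = (-273 + E)*(2*D) = 2*D*(-273 + E))
s(b) = -4 + b² - 78*b (s(b) = -4 + ((b² - 79*b) + b) = -4 + (b² - 78*b) = -4 + b² - 78*b)
s(-24)/m(o(u(6, 5)), 180) = (-4 + (-24)² - 78*(-24))/((2*180*(-273 + 7))) = (-4 + 576 + 1872)/((2*180*(-266))) = 2444/(-95760) = 2444*(-1/95760) = -611/23940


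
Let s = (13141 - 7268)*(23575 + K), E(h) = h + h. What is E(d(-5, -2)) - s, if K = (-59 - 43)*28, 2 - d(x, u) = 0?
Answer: -121682683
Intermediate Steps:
d(x, u) = 2 (d(x, u) = 2 - 1*0 = 2 + 0 = 2)
K = -2856 (K = -102*28 = -2856)
E(h) = 2*h
s = 121682687 (s = (13141 - 7268)*(23575 - 2856) = 5873*20719 = 121682687)
E(d(-5, -2)) - s = 2*2 - 1*121682687 = 4 - 121682687 = -121682683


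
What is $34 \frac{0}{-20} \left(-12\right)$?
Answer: $0$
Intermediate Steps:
$34 \frac{0}{-20} \left(-12\right) = 34 \cdot 0 \left(- \frac{1}{20}\right) \left(-12\right) = 34 \cdot 0 \left(-12\right) = 0 \left(-12\right) = 0$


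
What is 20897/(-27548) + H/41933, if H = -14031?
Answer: -1262799889/1155170284 ≈ -1.0932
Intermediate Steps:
20897/(-27548) + H/41933 = 20897/(-27548) - 14031/41933 = 20897*(-1/27548) - 14031*1/41933 = -20897/27548 - 14031/41933 = -1262799889/1155170284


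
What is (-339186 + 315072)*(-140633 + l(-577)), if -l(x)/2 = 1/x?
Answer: 1956736293246/577 ≈ 3.3912e+9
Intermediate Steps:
l(x) = -2/x
(-339186 + 315072)*(-140633 + l(-577)) = (-339186 + 315072)*(-140633 - 2/(-577)) = -24114*(-140633 - 2*(-1/577)) = -24114*(-140633 + 2/577) = -24114*(-81145239/577) = 1956736293246/577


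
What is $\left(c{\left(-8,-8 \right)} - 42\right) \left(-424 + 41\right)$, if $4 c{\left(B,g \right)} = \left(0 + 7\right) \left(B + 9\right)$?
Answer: $\frac{61663}{4} \approx 15416.0$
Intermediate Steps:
$c{\left(B,g \right)} = \frac{63}{4} + \frac{7 B}{4}$ ($c{\left(B,g \right)} = \frac{\left(0 + 7\right) \left(B + 9\right)}{4} = \frac{7 \left(9 + B\right)}{4} = \frac{63 + 7 B}{4} = \frac{63}{4} + \frac{7 B}{4}$)
$\left(c{\left(-8,-8 \right)} - 42\right) \left(-424 + 41\right) = \left(\left(\frac{63}{4} + \frac{7}{4} \left(-8\right)\right) - 42\right) \left(-424 + 41\right) = \left(\left(\frac{63}{4} - 14\right) - 42\right) \left(-383\right) = \left(\frac{7}{4} - 42\right) \left(-383\right) = \left(- \frac{161}{4}\right) \left(-383\right) = \frac{61663}{4}$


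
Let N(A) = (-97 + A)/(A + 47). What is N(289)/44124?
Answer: 1/77217 ≈ 1.2951e-5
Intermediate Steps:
N(A) = (-97 + A)/(47 + A)
N(289)/44124 = ((-97 + 289)/(47 + 289))/44124 = (192/336)*(1/44124) = ((1/336)*192)*(1/44124) = (4/7)*(1/44124) = 1/77217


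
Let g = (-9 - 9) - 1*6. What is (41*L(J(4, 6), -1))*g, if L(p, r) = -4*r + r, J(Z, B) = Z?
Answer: -2952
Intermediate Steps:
L(p, r) = -3*r
g = -24 (g = -18 - 6 = -24)
(41*L(J(4, 6), -1))*g = (41*(-3*(-1)))*(-24) = (41*3)*(-24) = 123*(-24) = -2952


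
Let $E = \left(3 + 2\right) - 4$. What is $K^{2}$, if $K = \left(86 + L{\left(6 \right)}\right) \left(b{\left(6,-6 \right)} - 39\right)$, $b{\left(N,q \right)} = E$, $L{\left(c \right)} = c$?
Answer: $12222016$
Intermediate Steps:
$E = 1$ ($E = 5 - 4 = 1$)
$b{\left(N,q \right)} = 1$
$K = -3496$ ($K = \left(86 + 6\right) \left(1 - 39\right) = 92 \left(-38\right) = -3496$)
$K^{2} = \left(-3496\right)^{2} = 12222016$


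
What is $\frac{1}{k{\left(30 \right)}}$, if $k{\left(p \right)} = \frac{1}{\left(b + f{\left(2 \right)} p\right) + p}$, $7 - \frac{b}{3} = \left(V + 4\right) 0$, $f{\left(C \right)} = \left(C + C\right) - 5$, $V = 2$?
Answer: $21$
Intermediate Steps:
$f{\left(C \right)} = -5 + 2 C$ ($f{\left(C \right)} = 2 C - 5 = -5 + 2 C$)
$b = 21$ ($b = 21 - 3 \left(2 + 4\right) 0 = 21 - 3 \cdot 6 \cdot 0 = 21 - 0 = 21 + 0 = 21$)
$k{\left(p \right)} = \frac{1}{21}$ ($k{\left(p \right)} = \frac{1}{\left(21 + \left(-5 + 2 \cdot 2\right) p\right) + p} = \frac{1}{\left(21 + \left(-5 + 4\right) p\right) + p} = \frac{1}{\left(21 - p\right) + p} = \frac{1}{21}$)
$\frac{1}{k{\left(30 \right)}} = \frac{1}{\frac{1}{21}} = 21$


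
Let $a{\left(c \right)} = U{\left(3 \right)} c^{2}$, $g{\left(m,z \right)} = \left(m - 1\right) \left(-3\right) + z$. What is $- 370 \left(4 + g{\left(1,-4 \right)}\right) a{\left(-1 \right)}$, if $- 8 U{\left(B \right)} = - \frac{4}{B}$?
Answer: $0$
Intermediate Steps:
$U{\left(B \right)} = \frac{1}{2 B}$ ($U{\left(B \right)} = - \frac{\left(-4\right) \frac{1}{B}}{8} = \frac{1}{2 B}$)
$g{\left(m,z \right)} = 3 + z - 3 m$ ($g{\left(m,z \right)} = \left(m - 1\right) \left(-3\right) + z = \left(-1 + m\right) \left(-3\right) + z = \left(3 - 3 m\right) + z = 3 + z - 3 m$)
$a{\left(c \right)} = \frac{c^{2}}{6}$ ($a{\left(c \right)} = \frac{1}{2 \cdot 3} c^{2} = \frac{1}{2} \cdot \frac{1}{3} c^{2} = \frac{c^{2}}{6}$)
$- 370 \left(4 + g{\left(1,-4 \right)}\right) a{\left(-1 \right)} = - 370 \left(4 - 4\right) \frac{\left(-1\right)^{2}}{6} = - 370 \left(4 - 4\right) \frac{1}{6} \cdot 1 = - 370 \left(4 - 4\right) \frac{1}{6} = - 370 \cdot 0 \cdot \frac{1}{6} = \left(-370\right) 0 = 0$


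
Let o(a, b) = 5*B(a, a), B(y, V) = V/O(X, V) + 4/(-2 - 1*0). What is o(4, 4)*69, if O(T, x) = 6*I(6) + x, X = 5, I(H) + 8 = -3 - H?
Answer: -34500/49 ≈ -704.08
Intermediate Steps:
I(H) = -11 - H (I(H) = -8 + (-3 - H) = -11 - H)
O(T, x) = -102 + x (O(T, x) = 6*(-11 - 1*6) + x = 6*(-11 - 6) + x = 6*(-17) + x = -102 + x)
B(y, V) = -2 + V/(-102 + V) (B(y, V) = V/(-102 + V) + 4/(-2 - 1*0) = V/(-102 + V) + 4/(-2 + 0) = V/(-102 + V) + 4/(-2) = V/(-102 + V) + 4*(-1/2) = V/(-102 + V) - 2 = -2 + V/(-102 + V))
o(a, b) = 5*(204 - a)/(-102 + a) (o(a, b) = 5*((204 - a)/(-102 + a)) = 5*(204 - a)/(-102 + a))
o(4, 4)*69 = (5*(204 - 1*4)/(-102 + 4))*69 = (5*(204 - 4)/(-98))*69 = (5*(-1/98)*200)*69 = -500/49*69 = -34500/49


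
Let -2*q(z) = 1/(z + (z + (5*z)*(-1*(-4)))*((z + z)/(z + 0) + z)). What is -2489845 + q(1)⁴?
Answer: -668362677944319/268435456 ≈ -2.4898e+6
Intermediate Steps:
q(z) = -1/(2*(z + 21*z*(2 + z))) (q(z) = -1/(2*(z + (z + (5*z)*(-1*(-4)))*((z + z)/(z + 0) + z))) = -1/(2*(z + (z + (5*z)*4)*((2*z)/z + z))) = -1/(2*(z + (z + 20*z)*(2 + z))) = -1/(2*(z + (21*z)*(2 + z))) = -1/(2*(z + 21*z*(2 + z))))
-2489845 + q(1)⁴ = -2489845 + (-½/(1*(43 + 21*1)))⁴ = -2489845 + (-½*1/(43 + 21))⁴ = -2489845 + (-½*1/64)⁴ = -2489845 + (-½*1*1/64)⁴ = -2489845 + (-1/128)⁴ = -2489845 + 1/268435456 = -668362677944319/268435456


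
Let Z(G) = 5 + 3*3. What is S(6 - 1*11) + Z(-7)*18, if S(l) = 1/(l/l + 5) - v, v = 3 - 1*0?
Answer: 1495/6 ≈ 249.17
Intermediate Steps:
Z(G) = 14 (Z(G) = 5 + 9 = 14)
v = 3 (v = 3 + 0 = 3)
S(l) = -17/6 (S(l) = 1/(l/l + 5) - 1*3 = 1/(1 + 5) - 3 = 1/6 - 3 = ⅙ - 3 = -17/6)
S(6 - 1*11) + Z(-7)*18 = -17/6 + 14*18 = -17/6 + 252 = 1495/6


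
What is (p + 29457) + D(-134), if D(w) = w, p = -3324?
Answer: 25999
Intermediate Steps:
(p + 29457) + D(-134) = (-3324 + 29457) - 134 = 26133 - 134 = 25999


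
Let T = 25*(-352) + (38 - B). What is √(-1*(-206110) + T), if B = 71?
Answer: √197277 ≈ 444.16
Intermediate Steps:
T = -8833 (T = 25*(-352) + (38 - 1*71) = -8800 + (38 - 71) = -8800 - 33 = -8833)
√(-1*(-206110) + T) = √(-1*(-206110) - 8833) = √(206110 - 8833) = √197277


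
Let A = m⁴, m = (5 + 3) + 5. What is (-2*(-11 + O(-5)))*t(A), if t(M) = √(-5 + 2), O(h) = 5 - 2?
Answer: 16*I*√3 ≈ 27.713*I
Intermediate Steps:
O(h) = 3
m = 13 (m = 8 + 5 = 13)
A = 28561 (A = 13⁴ = 28561)
t(M) = I*√3 (t(M) = √(-3) = I*√3)
(-2*(-11 + O(-5)))*t(A) = (-2*(-11 + 3))*(I*√3) = (-2*(-8))*(I*√3) = 16*(I*√3) = 16*I*√3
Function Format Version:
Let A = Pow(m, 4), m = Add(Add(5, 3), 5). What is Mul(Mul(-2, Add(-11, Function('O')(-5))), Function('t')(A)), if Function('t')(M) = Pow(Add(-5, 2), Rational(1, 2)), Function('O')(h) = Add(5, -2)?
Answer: Mul(16, I, Pow(3, Rational(1, 2))) ≈ Mul(27.713, I)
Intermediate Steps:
Function('O')(h) = 3
m = 13 (m = Add(8, 5) = 13)
A = 28561 (A = Pow(13, 4) = 28561)
Function('t')(M) = Mul(I, Pow(3, Rational(1, 2))) (Function('t')(M) = Pow(-3, Rational(1, 2)) = Mul(I, Pow(3, Rational(1, 2))))
Mul(Mul(-2, Add(-11, Function('O')(-5))), Function('t')(A)) = Mul(Mul(-2, Add(-11, 3)), Mul(I, Pow(3, Rational(1, 2)))) = Mul(Mul(-2, -8), Mul(I, Pow(3, Rational(1, 2)))) = Mul(16, Mul(I, Pow(3, Rational(1, 2)))) = Mul(16, I, Pow(3, Rational(1, 2)))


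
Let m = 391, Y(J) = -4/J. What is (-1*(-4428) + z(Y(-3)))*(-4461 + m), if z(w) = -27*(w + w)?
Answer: -17728920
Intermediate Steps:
z(w) = -54*w
(-1*(-4428) + z(Y(-3)))*(-4461 + m) = (-1*(-4428) - (-216)/(-3))*(-4461 + 391) = (4428 - (-216)*(-1)/3)*(-4070) = (4428 - 54*4/3)*(-4070) = (4428 - 72)*(-4070) = 4356*(-4070) = -17728920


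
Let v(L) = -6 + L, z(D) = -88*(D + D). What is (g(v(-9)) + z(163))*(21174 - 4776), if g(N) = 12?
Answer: -470229048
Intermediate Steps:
z(D) = -176*D
(g(v(-9)) + z(163))*(21174 - 4776) = (12 - 176*163)*(21174 - 4776) = (12 - 28688)*16398 = -28676*16398 = -470229048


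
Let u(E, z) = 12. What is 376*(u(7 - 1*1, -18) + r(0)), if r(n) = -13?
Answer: -376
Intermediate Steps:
376*(u(7 - 1*1, -18) + r(0)) = 376*(12 - 13) = 376*(-1) = -376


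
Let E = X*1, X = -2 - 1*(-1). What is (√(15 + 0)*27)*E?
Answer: -27*√15 ≈ -104.57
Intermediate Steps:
X = -1 (X = -2 + 1 = -1)
E = -1 (E = -1*1 = -1)
(√(15 + 0)*27)*E = (√(15 + 0)*27)*(-1) = (√15*27)*(-1) = (27*√15)*(-1) = -27*√15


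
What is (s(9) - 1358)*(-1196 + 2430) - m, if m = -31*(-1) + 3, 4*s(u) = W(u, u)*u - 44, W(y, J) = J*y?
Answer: -2928967/2 ≈ -1.4645e+6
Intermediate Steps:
s(u) = -11 + u³/4 (s(u) = ((u*u)*u - 44)/4 = (u²*u - 44)/4 = (u³ - 44)/4 = (-44 + u³)/4 = -11 + u³/4)
m = 34 (m = 31 + 3 = 34)
(s(9) - 1358)*(-1196 + 2430) - m = ((-11 + (¼)*9³) - 1358)*(-1196 + 2430) - 1*34 = ((-11 + (¼)*729) - 1358)*1234 - 34 = ((-11 + 729/4) - 1358)*1234 - 34 = (685/4 - 1358)*1234 - 34 = -4747/4*1234 - 34 = -2928899/2 - 34 = -2928967/2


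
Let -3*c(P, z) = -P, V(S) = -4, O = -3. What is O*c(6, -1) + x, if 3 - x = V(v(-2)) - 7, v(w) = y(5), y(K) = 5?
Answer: 8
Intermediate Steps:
v(w) = 5
c(P, z) = P/3 (c(P, z) = -(-1)*P/3 = P/3)
x = 14 (x = 3 - (-4 - 7) = 3 - 1*(-11) = 3 + 11 = 14)
O*c(6, -1) + x = -6 + 14 = 8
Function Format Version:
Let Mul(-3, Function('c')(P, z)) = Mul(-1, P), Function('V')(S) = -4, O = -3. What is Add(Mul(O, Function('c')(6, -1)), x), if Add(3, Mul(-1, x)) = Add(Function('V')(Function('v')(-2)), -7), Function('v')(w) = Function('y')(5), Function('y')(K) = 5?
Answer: 8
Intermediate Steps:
Function('v')(w) = 5
Function('c')(P, z) = Mul(Rational(1, 3), P) (Function('c')(P, z) = Mul(Rational(-1, 3), Mul(-1, P)) = Mul(Rational(1, 3), P))
x = 14 (x = Add(3, Mul(-1, Add(-4, -7))) = Add(3, Mul(-1, -11)) = Add(3, 11) = 14)
Add(Mul(O, Function('c')(6, -1)), x) = Add(Mul(-3, Mul(Rational(1, 3), 6)), 14) = Add(Mul(-3, 2), 14) = Add(-6, 14) = 8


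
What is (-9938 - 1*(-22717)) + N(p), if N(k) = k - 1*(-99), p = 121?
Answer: 12999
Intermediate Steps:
N(k) = 99 + k (N(k) = k + 99 = 99 + k)
(-9938 - 1*(-22717)) + N(p) = (-9938 - 1*(-22717)) + (99 + 121) = (-9938 + 22717) + 220 = 12779 + 220 = 12999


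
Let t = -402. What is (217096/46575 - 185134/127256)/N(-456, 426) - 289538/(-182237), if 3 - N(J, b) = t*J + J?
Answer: 14263014303306044279/8977328107204139100 ≈ 1.5888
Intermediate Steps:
N(J, b) = 3 + 401*J (N(J, b) = 3 - (-402*J + J) = 3 - (-401)*J = 3 + 401*J)
(217096/46575 - 185134/127256)/N(-456, 426) - 289538/(-182237) = (217096/46575 - 185134/127256)/(3 + 401*(-456)) - 289538/(-182237) = (217096*(1/46575) - 185134*1/127256)/(3 - 182856) - 289538*(-1/182237) = (217096/46575 - 92567/63628)/(-182853) + 289538/182237 = (9502076263/2963474100)*(-1/182853) + 289538/182237 = -9502076263/541880129607300 + 289538/182237 = 14263014303306044279/8977328107204139100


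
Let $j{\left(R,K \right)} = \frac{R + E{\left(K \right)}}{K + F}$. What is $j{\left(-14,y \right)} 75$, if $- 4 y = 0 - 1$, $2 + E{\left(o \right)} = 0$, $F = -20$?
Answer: $\frac{4800}{79} \approx 60.76$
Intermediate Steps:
$E{\left(o \right)} = -2$ ($E{\left(o \right)} = -2 + 0 = -2$)
$y = \frac{1}{4}$ ($y = - \frac{0 - 1}{4} = \left(- \frac{1}{4}\right) \left(-1\right) = \frac{1}{4} \approx 0.25$)
$j{\left(R,K \right)} = \frac{-2 + R}{-20 + K}$ ($j{\left(R,K \right)} = \frac{R - 2}{K - 20} = \frac{-2 + R}{-20 + K}$)
$j{\left(-14,y \right)} 75 = \frac{-2 - 14}{-20 + \frac{1}{4}} \cdot 75 = \frac{1}{- \frac{79}{4}} \left(-16\right) 75 = \left(- \frac{4}{79}\right) \left(-16\right) 75 = \frac{64}{79} \cdot 75 = \frac{4800}{79}$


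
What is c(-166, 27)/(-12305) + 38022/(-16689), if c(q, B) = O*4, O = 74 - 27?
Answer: -156999414/68452715 ≈ -2.2935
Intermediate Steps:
O = 47
c(q, B) = 188 (c(q, B) = 47*4 = 188)
c(-166, 27)/(-12305) + 38022/(-16689) = 188/(-12305) + 38022/(-16689) = 188*(-1/12305) + 38022*(-1/16689) = -188/12305 - 12674/5563 = -156999414/68452715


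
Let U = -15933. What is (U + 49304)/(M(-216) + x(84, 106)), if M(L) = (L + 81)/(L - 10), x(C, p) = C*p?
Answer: 580142/154803 ≈ 3.7476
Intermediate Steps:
M(L) = (81 + L)/(-10 + L)
(U + 49304)/(M(-216) + x(84, 106)) = (-15933 + 49304)/((81 - 216)/(-10 - 216) + 84*106) = 33371/(-135/(-226) + 8904) = 33371/(-1/226*(-135) + 8904) = 33371/(135/226 + 8904) = 33371/(2012439/226) = 33371*(226/2012439) = 580142/154803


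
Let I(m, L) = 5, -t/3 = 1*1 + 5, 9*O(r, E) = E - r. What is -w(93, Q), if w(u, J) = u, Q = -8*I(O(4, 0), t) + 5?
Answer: -93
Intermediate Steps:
O(r, E) = -r/9 + E/9 (O(r, E) = (E - r)/9 = -r/9 + E/9)
t = -18 (t = -3*(1*1 + 5) = -3*(1 + 5) = -3*6 = -18)
Q = -35 (Q = -8*5 + 5 = -40 + 5 = -35)
-w(93, Q) = -1*93 = -93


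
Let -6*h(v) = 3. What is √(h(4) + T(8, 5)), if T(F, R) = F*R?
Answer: √158/2 ≈ 6.2849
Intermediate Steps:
h(v) = -½ (h(v) = -⅙*3 = -½)
√(h(4) + T(8, 5)) = √(-½ + 8*5) = √(-½ + 40) = √(79/2) = √158/2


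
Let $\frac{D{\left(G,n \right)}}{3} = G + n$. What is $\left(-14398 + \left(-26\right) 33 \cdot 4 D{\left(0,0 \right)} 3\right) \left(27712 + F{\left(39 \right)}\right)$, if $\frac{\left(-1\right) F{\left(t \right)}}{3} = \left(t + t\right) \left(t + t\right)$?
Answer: $-136205080$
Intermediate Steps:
$F{\left(t \right)} = - 12 t^{2}$ ($F{\left(t \right)} = - 3 \left(t + t\right) \left(t + t\right) = - 3 \cdot 2 t 2 t = - 3 \cdot 4 t^{2} = - 12 t^{2}$)
$D{\left(G,n \right)} = 3 G + 3 n$ ($D{\left(G,n \right)} = 3 \left(G + n\right) = 3 G + 3 n$)
$\left(-14398 + \left(-26\right) 33 \cdot 4 D{\left(0,0 \right)} 3\right) \left(27712 + F{\left(39 \right)}\right) = \left(-14398 + \left(-26\right) 33 \cdot 4 \left(3 \cdot 0 + 3 \cdot 0\right) 3\right) \left(27712 - 12 \cdot 39^{2}\right) = \left(-14398 - 858 \cdot 4 \left(0 + 0\right) 3\right) \left(27712 - 18252\right) = \left(-14398 - 858 \cdot 4 \cdot 0 \cdot 3\right) \left(27712 - 18252\right) = \left(-14398 - 858 \cdot 0 \cdot 3\right) 9460 = \left(-14398 - 0\right) 9460 = \left(-14398 + 0\right) 9460 = \left(-14398\right) 9460 = -136205080$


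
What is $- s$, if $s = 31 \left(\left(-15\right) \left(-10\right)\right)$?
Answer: $-4650$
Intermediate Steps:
$s = 4650$ ($s = 31 \cdot 150 = 4650$)
$- s = \left(-1\right) 4650 = -4650$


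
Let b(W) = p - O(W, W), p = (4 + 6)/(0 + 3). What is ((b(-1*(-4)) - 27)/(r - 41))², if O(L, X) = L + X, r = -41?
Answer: 9025/60516 ≈ 0.14913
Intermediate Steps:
p = 10/3 ≈ 3.3333
b(W) = 10/3 - 2*W (b(W) = 10/3 - (W + W) = 10/3 - 2*W)
((b(-1*(-4)) - 27)/(r - 41))² = (((10/3 - (-2)*(-4)) - 27)/(-41 - 41))² = (((10/3 - 2*4) - 27)/(-82))² = (((10/3 - 8) - 27)*(-1/82))² = ((-14/3 - 27)*(-1/82))² = (-95/3*(-1/82))² = (95/246)² = 9025/60516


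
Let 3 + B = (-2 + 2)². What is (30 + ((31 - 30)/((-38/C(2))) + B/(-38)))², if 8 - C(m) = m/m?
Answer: 322624/361 ≈ 893.70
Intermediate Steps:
B = -3 (B = -3 + (-2 + 2)² = -3 + 0² = -3 + 0 = -3)
C(m) = 7 (C(m) = 8 - m/m = 8 - 1*1 = 8 - 1 = 7)
(30 + ((31 - 30)/((-38/C(2))) + B/(-38)))² = (30 + ((31 - 30)/((-38/7)) - 3/(-38)))² = (30 + (1/(-38*⅐) - 3*(-1/38)))² = (30 + (1/(-38/7) + 3/38))² = (30 + (1*(-7/38) + 3/38))² = (30 + (-7/38 + 3/38))² = (30 - 2/19)² = (568/19)² = 322624/361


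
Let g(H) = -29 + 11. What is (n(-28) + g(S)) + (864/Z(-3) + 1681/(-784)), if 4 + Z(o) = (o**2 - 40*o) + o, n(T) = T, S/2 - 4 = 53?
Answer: -1963757/47824 ≈ -41.062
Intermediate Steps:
S = 114 (S = 8 + 2*53 = 8 + 106 = 114)
g(H) = -18
Z(o) = -4 + o**2 - 39*o (Z(o) = -4 + ((o**2 - 40*o) + o) = -4 + (o**2 - 39*o) = -4 + o**2 - 39*o)
(n(-28) + g(S)) + (864/Z(-3) + 1681/(-784)) = (-28 - 18) + (864/(-4 + (-3)**2 - 39*(-3)) + 1681/(-784)) = -46 + (864/(-4 + 9 + 117) + 1681*(-1/784)) = -46 + (864/122 - 1681/784) = -46 + (864*(1/122) - 1681/784) = -46 + (432/61 - 1681/784) = -46 + 236147/47824 = -1963757/47824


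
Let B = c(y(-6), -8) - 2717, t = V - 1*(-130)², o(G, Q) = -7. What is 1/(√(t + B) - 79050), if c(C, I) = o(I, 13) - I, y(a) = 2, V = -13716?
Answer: -39525/3124467916 - I*√8333/3124467916 ≈ -1.265e-5 - 2.9216e-8*I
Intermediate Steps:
c(C, I) = -7 - I
t = -30616 (t = -13716 - 1*(-130)² = -13716 - 1*16900 = -13716 - 16900 = -30616)
B = -2716 (B = (-7 - 1*(-8)) - 2717 = (-7 + 8) - 2717 = 1 - 2717 = -2716)
1/(√(t + B) - 79050) = 1/(√(-30616 - 2716) - 79050) = 1/(√(-33332) - 79050) = 1/(2*I*√8333 - 79050) = 1/(-79050 + 2*I*√8333)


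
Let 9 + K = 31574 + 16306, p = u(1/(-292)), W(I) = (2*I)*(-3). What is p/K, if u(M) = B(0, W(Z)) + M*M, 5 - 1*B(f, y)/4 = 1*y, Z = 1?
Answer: 1250539/1360557648 ≈ 0.00091914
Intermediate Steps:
W(I) = -6*I
B(f, y) = 20 - 4*y
u(M) = 44 + M**2 (u(M) = (20 - (-24)) + M*M = (20 - 4*(-6)) + M**2 = (20 + 24) + M**2 = 44 + M**2)
p = 3751617/85264 (p = 44 + (1/(-292))**2 = 44 + (-1/292)**2 = 44 + 1/85264 = 3751617/85264 ≈ 44.000)
K = 47871 (K = -9 + (31574 + 16306) = -9 + 47880 = 47871)
p/K = (3751617/85264)/47871 = (3751617/85264)*(1/47871) = 1250539/1360557648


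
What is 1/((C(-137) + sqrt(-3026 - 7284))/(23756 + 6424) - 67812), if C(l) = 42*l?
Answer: -30882770182260/2094228299586816853 - 15090*I*sqrt(10310)/2094228299586816853 ≈ -1.4747e-5 - 7.3164e-13*I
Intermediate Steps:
1/((C(-137) + sqrt(-3026 - 7284))/(23756 + 6424) - 67812) = 1/((42*(-137) + sqrt(-3026 - 7284))/(23756 + 6424) - 67812) = 1/((-5754 + sqrt(-10310))/30180 - 67812) = 1/((-5754 + I*sqrt(10310))*(1/30180) - 67812) = 1/((-959/5030 + I*sqrt(10310)/30180) - 67812) = 1/(-341095319/5030 + I*sqrt(10310)/30180)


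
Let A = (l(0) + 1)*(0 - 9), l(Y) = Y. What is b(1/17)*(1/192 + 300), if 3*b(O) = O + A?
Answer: -1094419/1224 ≈ -894.13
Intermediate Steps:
A = -9 (A = (0 + 1)*(0 - 9) = 1*(-9) = -9)
b(O) = -3 + O/3 (b(O) = (O - 9)/3 = (-9 + O)/3 = -3 + O/3)
b(1/17)*(1/192 + 300) = (-3 + (⅓)/17)*(1/192 + 300) = (-3 + (⅓)*(1/17))*(1/192 + 300) = (-3 + 1/51)*(57601/192) = -152/51*57601/192 = -1094419/1224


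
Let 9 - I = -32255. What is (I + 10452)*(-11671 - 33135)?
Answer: -1913933096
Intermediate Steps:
I = 32264 (I = 9 - 1*(-32255) = 9 + 32255 = 32264)
(I + 10452)*(-11671 - 33135) = (32264 + 10452)*(-11671 - 33135) = 42716*(-44806) = -1913933096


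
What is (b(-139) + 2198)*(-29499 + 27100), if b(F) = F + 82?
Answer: -5136259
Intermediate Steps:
b(F) = 82 + F
(b(-139) + 2198)*(-29499 + 27100) = ((82 - 139) + 2198)*(-29499 + 27100) = (-57 + 2198)*(-2399) = 2141*(-2399) = -5136259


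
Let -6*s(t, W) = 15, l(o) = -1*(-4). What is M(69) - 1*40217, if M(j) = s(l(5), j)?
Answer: -80439/2 ≈ -40220.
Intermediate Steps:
l(o) = 4
s(t, W) = -5/2 (s(t, W) = -⅙*15 = -5/2)
M(j) = -5/2
M(69) - 1*40217 = -5/2 - 1*40217 = -5/2 - 40217 = -80439/2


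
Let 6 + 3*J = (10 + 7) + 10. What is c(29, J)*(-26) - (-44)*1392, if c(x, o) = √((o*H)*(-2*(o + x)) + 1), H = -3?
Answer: 61248 - 26*√1513 ≈ 60237.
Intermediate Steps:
J = 7 (J = -2 + ((10 + 7) + 10)/3 = -2 + (17 + 10)/3 = -2 + (⅓)*27 = -2 + 9 = 7)
c(x, o) = √(1 - 3*o*(-2*o - 2*x)) (c(x, o) = √((o*(-3))*(-2*(o + x)) + 1) = √((-3*o)*(-2*o - 2*x) + 1) = √(-3*o*(-2*o - 2*x) + 1) = √(1 - 3*o*(-2*o - 2*x)))
c(29, J)*(-26) - (-44)*1392 = √(1 + 6*7² + 6*7*29)*(-26) - (-44)*1392 = √(1 + 6*49 + 1218)*(-26) - 1*(-61248) = √(1 + 294 + 1218)*(-26) + 61248 = √1513*(-26) + 61248 = -26*√1513 + 61248 = 61248 - 26*√1513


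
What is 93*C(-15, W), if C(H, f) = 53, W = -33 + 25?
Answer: 4929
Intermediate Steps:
W = -8
93*C(-15, W) = 93*53 = 4929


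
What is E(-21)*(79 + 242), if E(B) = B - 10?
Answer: -9951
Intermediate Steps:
E(B) = -10 + B
E(-21)*(79 + 242) = (-10 - 21)*(79 + 242) = -31*321 = -9951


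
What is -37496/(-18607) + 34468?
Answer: 641383572/18607 ≈ 34470.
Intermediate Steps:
-37496/(-18607) + 34468 = -37496*(-1/18607) + 34468 = 37496/18607 + 34468 = 641383572/18607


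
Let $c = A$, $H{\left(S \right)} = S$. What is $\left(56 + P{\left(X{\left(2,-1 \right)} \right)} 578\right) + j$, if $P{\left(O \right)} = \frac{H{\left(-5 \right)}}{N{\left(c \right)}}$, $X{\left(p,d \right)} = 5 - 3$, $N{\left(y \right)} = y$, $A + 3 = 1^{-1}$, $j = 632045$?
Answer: $633546$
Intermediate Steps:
$A = -2$ ($A = -3 + 1^{-1} = -3 + 1 = -2$)
$c = -2$
$X{\left(p,d \right)} = 2$ ($X{\left(p,d \right)} = 5 - 3 = 2$)
$P{\left(O \right)} = \frac{5}{2}$ ($P{\left(O \right)} = - \frac{5}{-2} = \left(-5\right) \left(- \frac{1}{2}\right) = \frac{5}{2}$)
$\left(56 + P{\left(X{\left(2,-1 \right)} \right)} 578\right) + j = \left(56 + \frac{5}{2} \cdot 578\right) + 632045 = \left(56 + 1445\right) + 632045 = 1501 + 632045 = 633546$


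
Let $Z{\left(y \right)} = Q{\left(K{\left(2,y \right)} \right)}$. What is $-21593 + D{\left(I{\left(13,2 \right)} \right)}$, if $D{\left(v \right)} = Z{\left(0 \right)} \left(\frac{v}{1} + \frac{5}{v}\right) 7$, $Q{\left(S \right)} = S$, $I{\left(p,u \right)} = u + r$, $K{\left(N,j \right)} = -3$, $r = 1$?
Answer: $-21691$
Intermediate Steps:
$I{\left(p,u \right)} = 1 + u$ ($I{\left(p,u \right)} = u + 1 = 1 + u$)
$Z{\left(y \right)} = -3$
$D{\left(v \right)} = - \frac{105}{v} - 21 v$ ($D{\left(v \right)} = - 3 \left(\frac{v}{1} + \frac{5}{v}\right) 7 = - 3 \left(v 1 + \frac{5}{v}\right) 7 = - 3 \left(v + \frac{5}{v}\right) 7 = \left(- \frac{15}{v} - 3 v\right) 7 = - \frac{105}{v} - 21 v$)
$-21593 + D{\left(I{\left(13,2 \right)} \right)} = -21593 - \left(21 \left(1 + 2\right) + \frac{105}{1 + 2}\right) = -21593 - \left(63 + \frac{105}{3}\right) = -21593 - 98 = -21691$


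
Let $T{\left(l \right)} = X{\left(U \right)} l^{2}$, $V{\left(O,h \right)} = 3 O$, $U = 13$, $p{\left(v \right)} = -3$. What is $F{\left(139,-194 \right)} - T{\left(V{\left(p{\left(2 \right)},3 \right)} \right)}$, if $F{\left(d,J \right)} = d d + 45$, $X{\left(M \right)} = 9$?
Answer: $18637$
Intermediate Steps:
$F{\left(d,J \right)} = 45 + d^{2}$ ($F{\left(d,J \right)} = d^{2} + 45 = 45 + d^{2}$)
$T{\left(l \right)} = 9 l^{2}$
$F{\left(139,-194 \right)} - T{\left(V{\left(p{\left(2 \right)},3 \right)} \right)} = \left(45 + 139^{2}\right) - 9 \left(3 \left(-3\right)\right)^{2} = \left(45 + 19321\right) - 9 \left(-9\right)^{2} = 19366 - 9 \cdot 81 = 19366 - 729 = 18637$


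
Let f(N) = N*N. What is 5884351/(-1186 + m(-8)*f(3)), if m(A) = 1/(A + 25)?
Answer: -100033967/20153 ≈ -4963.7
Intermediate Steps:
f(N) = N**2
m(A) = 1/(25 + A)
5884351/(-1186 + m(-8)*f(3)) = 5884351/(-1186 + 3**2/(25 - 8)) = 5884351/(-1186 + 9/17) = 5884351/(-20153/17) = 5884351*(-17/20153) = -100033967/20153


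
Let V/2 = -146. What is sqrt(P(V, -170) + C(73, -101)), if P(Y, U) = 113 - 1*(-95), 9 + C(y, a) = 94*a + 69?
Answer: I*sqrt(9226) ≈ 96.052*I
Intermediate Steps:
C(y, a) = 60 + 94*a (C(y, a) = -9 + (94*a + 69) = -9 + (69 + 94*a) = 60 + 94*a)
V = -292 (V = 2*(-146) = -292)
P(Y, U) = 208 (P(Y, U) = 113 + 95 = 208)
sqrt(P(V, -170) + C(73, -101)) = sqrt(208 + (60 + 94*(-101))) = sqrt(208 + (60 - 9494)) = sqrt(208 - 9434) = sqrt(-9226) = I*sqrt(9226)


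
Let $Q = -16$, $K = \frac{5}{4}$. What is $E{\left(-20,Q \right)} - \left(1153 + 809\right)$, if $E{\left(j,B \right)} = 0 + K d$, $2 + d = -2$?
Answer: $-1967$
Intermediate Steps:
$d = -4$ ($d = -2 - 2 = -4$)
$K = \frac{5}{4}$ ($K = 5 \cdot \frac{1}{4} = \frac{5}{4} \approx 1.25$)
$E{\left(j,B \right)} = -5$ ($E{\left(j,B \right)} = 0 + \frac{5}{4} \left(-4\right) = 0 - 5 = -5$)
$E{\left(-20,Q \right)} - \left(1153 + 809\right) = -5 - \left(1153 + 809\right) = -5 - 1962 = -1967$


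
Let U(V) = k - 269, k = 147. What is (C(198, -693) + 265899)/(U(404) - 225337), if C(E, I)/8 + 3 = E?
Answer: -89153/75153 ≈ -1.1863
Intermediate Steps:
U(V) = -122 (U(V) = 147 - 269 = -122)
C(E, I) = -24 + 8*E
(C(198, -693) + 265899)/(U(404) - 225337) = ((-24 + 8*198) + 265899)/(-122 - 225337) = ((-24 + 1584) + 265899)/(-225459) = (1560 + 265899)*(-1/225459) = 267459*(-1/225459) = -89153/75153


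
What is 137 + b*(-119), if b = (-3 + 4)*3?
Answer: -220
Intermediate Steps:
b = 3 (b = 1*3 = 3)
137 + b*(-119) = 137 + 3*(-119) = 137 - 357 = -220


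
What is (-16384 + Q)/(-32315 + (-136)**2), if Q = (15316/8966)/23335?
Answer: 1713943421462/1445616714295 ≈ 1.1856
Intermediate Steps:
Q = 7658/104610805 (Q = (15316*(1/8966))*(1/23335) = (7658/4483)*(1/23335) = 7658/104610805 ≈ 7.3205e-5)
(-16384 + Q)/(-32315 + (-136)**2) = (-16384 + 7658/104610805)/(-32315 + (-136)**2) = -1713943421462/(104610805*(-32315 + 18496)) = -1713943421462/104610805/(-13819) = -1713943421462/104610805*(-1/13819) = 1713943421462/1445616714295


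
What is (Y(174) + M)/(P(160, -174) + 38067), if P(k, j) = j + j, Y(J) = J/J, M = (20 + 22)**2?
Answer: 1765/37719 ≈ 0.046793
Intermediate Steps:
M = 1764 (M = 42**2 = 1764)
Y(J) = 1
P(k, j) = 2*j
(Y(174) + M)/(P(160, -174) + 38067) = (1 + 1764)/(2*(-174) + 38067) = 1765/(-348 + 38067) = 1765/37719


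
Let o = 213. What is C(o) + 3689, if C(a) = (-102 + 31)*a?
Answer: -11434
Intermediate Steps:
C(a) = -71*a
C(o) + 3689 = -71*213 + 3689 = -15123 + 3689 = -11434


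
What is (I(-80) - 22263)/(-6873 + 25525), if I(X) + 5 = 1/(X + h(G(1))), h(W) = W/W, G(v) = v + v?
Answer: -1759173/1473508 ≈ -1.1939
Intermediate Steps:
G(v) = 2*v
h(W) = 1
I(X) = -5 + 1/(1 + X) (I(X) = -5 + 1/(X + 1) = -5 + 1/(1 + X))
(I(-80) - 22263)/(-6873 + 25525) = ((-4 - 5*(-80))/(1 - 80) - 22263)/(-6873 + 25525) = ((-4 + 400)/(-79) - 22263)/18652 = (-1/79*396 - 22263)*(1/18652) = (-396/79 - 22263)*(1/18652) = -1759173/79*1/18652 = -1759173/1473508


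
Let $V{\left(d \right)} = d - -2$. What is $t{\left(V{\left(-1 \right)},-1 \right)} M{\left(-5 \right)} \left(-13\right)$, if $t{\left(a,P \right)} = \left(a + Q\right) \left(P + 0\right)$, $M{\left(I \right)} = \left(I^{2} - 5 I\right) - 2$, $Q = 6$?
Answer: $4368$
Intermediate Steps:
$M{\left(I \right)} = -2 + I^{2} - 5 I$
$V{\left(d \right)} = 2 + d$ ($V{\left(d \right)} = d + 2 = 2 + d$)
$t{\left(a,P \right)} = P \left(6 + a\right)$ ($t{\left(a,P \right)} = \left(a + 6\right) \left(P + 0\right) = \left(6 + a\right) P = P \left(6 + a\right)$)
$t{\left(V{\left(-1 \right)},-1 \right)} M{\left(-5 \right)} \left(-13\right) = - (6 + \left(2 - 1\right)) \left(-2 + \left(-5\right)^{2} - -25\right) \left(-13\right) = - (6 + 1) \left(-2 + 25 + 25\right) \left(-13\right) = \left(-1\right) 7 \cdot 48 \left(-13\right) = \left(-7\right) 48 \left(-13\right) = \left(-336\right) \left(-13\right) = 4368$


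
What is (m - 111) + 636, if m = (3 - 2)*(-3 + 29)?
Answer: 551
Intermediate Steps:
m = 26 (m = 1*26 = 26)
(m - 111) + 636 = (26 - 111) + 636 = -85 + 636 = 551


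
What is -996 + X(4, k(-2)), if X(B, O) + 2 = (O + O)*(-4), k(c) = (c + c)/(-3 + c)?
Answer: -5022/5 ≈ -1004.4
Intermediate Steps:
k(c) = 2*c/(-3 + c) (k(c) = (2*c)/(-3 + c) = 2*c/(-3 + c))
X(B, O) = -2 - 8*O (X(B, O) = -2 + (O + O)*(-4) = -2 + (2*O)*(-4) = -2 - 8*O)
-996 + X(4, k(-2)) = -996 + (-2 - 16*(-2)/(-3 - 2)) = -996 + (-2 - 16*(-2)/(-5)) = -996 + (-2 - 16*(-2)*(-1)/5) = -996 + (-2 - 8*⅘) = -996 + (-2 - 32/5) = -996 - 42/5 = -5022/5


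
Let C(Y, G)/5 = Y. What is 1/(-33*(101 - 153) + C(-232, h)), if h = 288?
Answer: 1/556 ≈ 0.0017986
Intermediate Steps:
C(Y, G) = 5*Y
1/(-33*(101 - 153) + C(-232, h)) = 1/(-33*(101 - 153) + 5*(-232)) = 1/(-33*(-52) - 1160) = 1/(1716 - 1160) = 1/556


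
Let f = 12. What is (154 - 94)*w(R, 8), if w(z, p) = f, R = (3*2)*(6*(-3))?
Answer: 720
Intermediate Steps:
R = -108 (R = 6*(-18) = -108)
w(z, p) = 12
(154 - 94)*w(R, 8) = (154 - 94)*12 = 60*12 = 720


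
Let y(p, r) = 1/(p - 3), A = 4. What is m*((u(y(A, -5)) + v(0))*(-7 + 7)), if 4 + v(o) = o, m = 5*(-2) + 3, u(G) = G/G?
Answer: 0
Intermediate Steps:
y(p, r) = 1/(-3 + p)
u(G) = 1
m = -7 (m = -10 + 3 = -7)
v(o) = -4 + o
m*((u(y(A, -5)) + v(0))*(-7 + 7)) = -7*(1 + (-4 + 0))*(-7 + 7) = -7*(1 - 4)*0 = -(-21)*0 = -7*0 = 0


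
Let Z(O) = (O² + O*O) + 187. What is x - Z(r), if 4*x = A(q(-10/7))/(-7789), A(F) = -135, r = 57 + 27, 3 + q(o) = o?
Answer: -445499509/31156 ≈ -14299.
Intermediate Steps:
q(o) = -3 + o
r = 84
Z(O) = 187 + 2*O² (Z(O) = (O² + O²) + 187 = 2*O² + 187 = 187 + 2*O²)
x = 135/31156 (x = (-135/(-7789))/4 = (-135*(-1/7789))/4 = (¼)*(135/7789) = 135/31156 ≈ 0.0043330)
x - Z(r) = 135/31156 - (187 + 2*84²) = 135/31156 - (187 + 2*7056) = 135/31156 - (187 + 14112) = 135/31156 - 1*14299 = 135/31156 - 14299 = -445499509/31156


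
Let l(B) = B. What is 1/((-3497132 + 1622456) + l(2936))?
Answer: -1/1871740 ≈ -5.3426e-7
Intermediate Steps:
1/((-3497132 + 1622456) + l(2936)) = 1/((-3497132 + 1622456) + 2936) = 1/(-1874676 + 2936) = 1/(-1871740) = -1/1871740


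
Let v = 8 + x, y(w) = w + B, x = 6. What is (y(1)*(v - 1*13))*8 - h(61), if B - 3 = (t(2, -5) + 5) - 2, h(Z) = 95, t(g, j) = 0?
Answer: -39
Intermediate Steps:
B = 6 (B = 3 + ((0 + 5) - 2) = 3 + (5 - 2) = 3 + 3 = 6)
y(w) = 6 + w (y(w) = w + 6 = 6 + w)
v = 14 (v = 8 + 6 = 14)
(y(1)*(v - 1*13))*8 - h(61) = ((6 + 1)*(14 - 1*13))*8 - 1*95 = (7*(14 - 13))*8 - 95 = (7*1)*8 - 95 = 7*8 - 95 = 56 - 95 = -39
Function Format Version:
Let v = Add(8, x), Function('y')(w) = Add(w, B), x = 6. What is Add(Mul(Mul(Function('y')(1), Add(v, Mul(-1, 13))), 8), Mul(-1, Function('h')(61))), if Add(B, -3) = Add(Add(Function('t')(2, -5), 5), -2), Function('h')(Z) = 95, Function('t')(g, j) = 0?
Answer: -39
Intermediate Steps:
B = 6 (B = Add(3, Add(Add(0, 5), -2)) = Add(3, Add(5, -2)) = Add(3, 3) = 6)
Function('y')(w) = Add(6, w) (Function('y')(w) = Add(w, 6) = Add(6, w))
v = 14 (v = Add(8, 6) = 14)
Add(Mul(Mul(Function('y')(1), Add(v, Mul(-1, 13))), 8), Mul(-1, Function('h')(61))) = Add(Mul(Mul(Add(6, 1), Add(14, Mul(-1, 13))), 8), Mul(-1, 95)) = Add(Mul(Mul(7, Add(14, -13)), 8), -95) = Add(Mul(Mul(7, 1), 8), -95) = Add(Mul(7, 8), -95) = Add(56, -95) = -39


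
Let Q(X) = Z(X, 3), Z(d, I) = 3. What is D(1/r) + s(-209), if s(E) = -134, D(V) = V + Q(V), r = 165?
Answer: -21614/165 ≈ -130.99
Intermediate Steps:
Q(X) = 3
D(V) = 3 + V (D(V) = V + 3 = 3 + V)
D(1/r) + s(-209) = (3 + 1/165) - 134 = 496/165 - 134 = -21614/165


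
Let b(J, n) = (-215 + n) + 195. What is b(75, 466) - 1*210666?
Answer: -210220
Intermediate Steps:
b(J, n) = -20 + n
b(75, 466) - 1*210666 = (-20 + 466) - 1*210666 = 446 - 210666 = -210220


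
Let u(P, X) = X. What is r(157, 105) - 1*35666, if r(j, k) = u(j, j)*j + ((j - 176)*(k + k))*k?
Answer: -429967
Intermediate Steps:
r(j, k) = j² + 2*k²*(-176 + j) (r(j, k) = j*j + ((j - 176)*(k + k))*k = j² + ((-176 + j)*(2*k))*k = j² + (2*k*(-176 + j))*k = j² + 2*k²*(-176 + j))
r(157, 105) - 1*35666 = (157² - 352*105² + 2*157*105²) - 1*35666 = (24649 - 352*11025 + 2*157*11025) - 35666 = (24649 - 3880800 + 3461850) - 35666 = -394301 - 35666 = -429967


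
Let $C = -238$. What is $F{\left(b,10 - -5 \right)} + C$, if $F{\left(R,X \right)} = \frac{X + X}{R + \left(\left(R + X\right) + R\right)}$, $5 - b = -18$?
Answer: $- \frac{3327}{14} \approx -237.64$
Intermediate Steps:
$b = 23$ ($b = 5 - -18 = 5 + 18 = 23$)
$F{\left(R,X \right)} = \frac{2 X}{X + 3 R}$ ($F{\left(R,X \right)} = \frac{2 X}{R + \left(X + 2 R\right)} = \frac{2 X}{X + 3 R}$)
$F{\left(b,10 - -5 \right)} + C = \frac{2 \left(10 - -5\right)}{\left(10 - -5\right) + 3 \cdot 23} - 238 = \frac{2 \left(10 + 5\right)}{\left(10 + 5\right) + 69} - 238 = 2 \cdot 15 \frac{1}{15 + 69} - 238 = 2 \cdot 15 \cdot \frac{1}{84} - 238 = \frac{5}{14} - 238 = - \frac{3327}{14}$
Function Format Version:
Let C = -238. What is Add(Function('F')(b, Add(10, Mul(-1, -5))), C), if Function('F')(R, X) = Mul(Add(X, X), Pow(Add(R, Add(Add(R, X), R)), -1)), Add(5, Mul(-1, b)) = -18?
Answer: Rational(-3327, 14) ≈ -237.64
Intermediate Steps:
b = 23 (b = Add(5, Mul(-1, -18)) = Add(5, 18) = 23)
Function('F')(R, X) = Mul(2, X, Pow(Add(X, Mul(3, R)), -1)) (Function('F')(R, X) = Mul(Mul(2, X), Pow(Add(R, Add(X, Mul(2, R))), -1)) = Mul(Mul(2, X), Pow(Add(X, Mul(3, R)), -1)) = Mul(2, X, Pow(Add(X, Mul(3, R)), -1)))
Add(Function('F')(b, Add(10, Mul(-1, -5))), C) = Add(Mul(2, Add(10, Mul(-1, -5)), Pow(Add(Add(10, Mul(-1, -5)), Mul(3, 23)), -1)), -238) = Add(Mul(2, Add(10, 5), Pow(Add(Add(10, 5), 69), -1)), -238) = Add(Mul(2, 15, Pow(Add(15, 69), -1)), -238) = Add(Mul(2, 15, Pow(84, -1)), -238) = Add(Mul(2, 15, Rational(1, 84)), -238) = Add(Rational(5, 14), -238) = Rational(-3327, 14)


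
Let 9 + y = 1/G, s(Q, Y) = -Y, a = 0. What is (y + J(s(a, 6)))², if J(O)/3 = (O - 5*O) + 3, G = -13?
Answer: 874225/169 ≈ 5172.9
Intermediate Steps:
y = -118/13 (y = -9 + 1/(-13) = -9 - 1/13 = -118/13 ≈ -9.0769)
J(O) = 9 - 12*O (J(O) = 3*((O - 5*O) + 3) = 3*(-4*O + 3) = 3*(3 - 4*O) = 9 - 12*O)
(y + J(s(a, 6)))² = (-118/13 + (9 - (-12)*6))² = (-118/13 + (9 - 12*(-6)))² = (-118/13 + (9 + 72))² = (-118/13 + 81)² = (935/13)² = 874225/169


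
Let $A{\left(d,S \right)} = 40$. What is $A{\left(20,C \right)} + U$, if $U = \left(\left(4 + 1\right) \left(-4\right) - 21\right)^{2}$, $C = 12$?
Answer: $1721$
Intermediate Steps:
$U = 1681$ ($U = \left(5 \left(-4\right) - 21\right)^{2} = \left(-20 - 21\right)^{2} = \left(-41\right)^{2} = 1681$)
$A{\left(20,C \right)} + U = 40 + 1681 = 1721$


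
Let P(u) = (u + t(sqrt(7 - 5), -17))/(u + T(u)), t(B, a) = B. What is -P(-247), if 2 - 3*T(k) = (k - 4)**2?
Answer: -741/63740 + 3*sqrt(2)/63740 ≈ -0.011559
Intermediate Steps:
T(k) = 2/3 - (-4 + k)**2/3 (T(k) = 2/3 - (k - 4)**2/3 = 2/3 - (-4 + k)**2/3)
P(u) = (u + sqrt(2))/(2/3 + u - (-4 + u)**2/3) (P(u) = (u + sqrt(7 - 5))/(u + (2/3 - (-4 + u)**2/3)) = (u + sqrt(2))/(2/3 + u - (-4 + u)**2/3))
-P(-247) = -3*(-247 + sqrt(2))/(2 - (-4 - 247)**2 + 3*(-247)) = -3*(-247 + sqrt(2))/(2 - 1*(-251)**2 - 741) = -3*(-247 + sqrt(2))/(2 - 1*63001 - 741) = -3*(-247 + sqrt(2))/(2 - 63001 - 741) = -3*(-247 + sqrt(2))/(-63740) = -3*(-1)*(-247 + sqrt(2))/63740 = -(741/63740 - 3*sqrt(2)/63740) = -741/63740 + 3*sqrt(2)/63740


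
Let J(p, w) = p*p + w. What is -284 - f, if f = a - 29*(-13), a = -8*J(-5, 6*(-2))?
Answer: -557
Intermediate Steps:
J(p, w) = w + p² (J(p, w) = p² + w = w + p²)
a = -104 (a = -8*(6*(-2) + (-5)²) = -8*(-12 + 25) = -8*13 = -104)
f = 273 (f = -104 - 29*(-13) = -104 + 377 = 273)
-284 - f = -284 - 1*273 = -284 - 273 = -557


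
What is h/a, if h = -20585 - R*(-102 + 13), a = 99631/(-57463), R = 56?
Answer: 128068609/14233 ≈ 8998.0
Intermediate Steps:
a = -14233/8209 (a = 99631*(-1/57463) = -14233/8209 ≈ -1.7338)
h = -15601 (h = -20585 - 56*(-102 + 13) = -20585 - 56*(-89) = -20585 - 1*(-4984) = -20585 + 4984 = -15601)
h/a = -15601/(-14233/8209) = -15601*(-8209/14233) = 128068609/14233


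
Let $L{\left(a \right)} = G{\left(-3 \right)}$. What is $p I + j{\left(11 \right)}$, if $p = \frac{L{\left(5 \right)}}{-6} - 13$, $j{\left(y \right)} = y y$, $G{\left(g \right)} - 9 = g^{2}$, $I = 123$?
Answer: $-1847$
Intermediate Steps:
$G{\left(g \right)} = 9 + g^{2}$
$L{\left(a \right)} = 18$ ($L{\left(a \right)} = 9 + \left(-3\right)^{2} = 9 + 9 = 18$)
$j{\left(y \right)} = y^{2}$
$p = -16$ ($p = \frac{18}{-6} - 13 = 18 \left(- \frac{1}{6}\right) - 13 = -3 - 13 = -16$)
$p I + j{\left(11 \right)} = \left(-16\right) 123 + 11^{2} = -1968 + 121 = -1847$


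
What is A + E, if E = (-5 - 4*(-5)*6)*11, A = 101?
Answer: 1366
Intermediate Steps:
E = 1265 (E = (-5 + 20*6)*11 = (-5 + 120)*11 = 115*11 = 1265)
A + E = 101 + 1265 = 1366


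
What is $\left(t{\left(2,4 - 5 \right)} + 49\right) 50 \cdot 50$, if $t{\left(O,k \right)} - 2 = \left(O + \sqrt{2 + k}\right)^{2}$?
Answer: $150000$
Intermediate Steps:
$t{\left(O,k \right)} = 2 + \left(O + \sqrt{2 + k}\right)^{2}$
$\left(t{\left(2,4 - 5 \right)} + 49\right) 50 \cdot 50 = \left(\left(2 + \left(2 + \sqrt{2 + \left(4 - 5\right)}\right)^{2}\right) + 49\right) 50 \cdot 50 = \left(\left(2 + \left(2 + \sqrt{2 - 1}\right)^{2}\right) + 49\right) 50 \cdot 50 = \left(\left(2 + \left(2 + \sqrt{1}\right)^{2}\right) + 49\right) 50 \cdot 50 = \left(\left(2 + \left(2 + 1\right)^{2}\right) + 49\right) 50 \cdot 50 = \left(\left(2 + 3^{2}\right) + 49\right) 50 \cdot 50 = \left(\left(2 + 9\right) + 49\right) 50 \cdot 50 = \left(11 + 49\right) 50 \cdot 50 = 60 \cdot 50 \cdot 50 = 3000 \cdot 50 = 150000$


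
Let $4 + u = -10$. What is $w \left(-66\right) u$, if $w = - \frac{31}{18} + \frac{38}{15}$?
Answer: $\frac{11242}{15} \approx 749.47$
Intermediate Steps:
$u = -14$ ($u = -4 - 10 = -14$)
$w = \frac{73}{90}$ ($w = \left(-31\right) \frac{1}{18} + 38 \cdot \frac{1}{15} = - \frac{31}{18} + \frac{38}{15} = \frac{73}{90} \approx 0.81111$)
$w \left(-66\right) u = \frac{73}{90} \left(-66\right) \left(-14\right) = \left(- \frac{803}{15}\right) \left(-14\right) = \frac{11242}{15}$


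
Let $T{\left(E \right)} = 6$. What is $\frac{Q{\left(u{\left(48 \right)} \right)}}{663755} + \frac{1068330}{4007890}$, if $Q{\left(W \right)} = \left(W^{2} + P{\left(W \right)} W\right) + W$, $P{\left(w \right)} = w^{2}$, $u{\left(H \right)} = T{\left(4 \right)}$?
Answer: $\frac{71014341477}{266025702695} \approx 0.26695$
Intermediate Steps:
$u{\left(H \right)} = 6$
$Q{\left(W \right)} = W + W^{2} + W^{3}$ ($Q{\left(W \right)} = \left(W^{2} + W^{2} W\right) + W = \left(W^{2} + W^{3}\right) + W = W + W^{2} + W^{3}$)
$\frac{Q{\left(u{\left(48 \right)} \right)}}{663755} + \frac{1068330}{4007890} = \frac{6 \left(1 + 6 + 6^{2}\right)}{663755} + \frac{1068330}{4007890} = 6 \left(1 + 6 + 36\right) \frac{1}{663755} + 1068330 \cdot \frac{1}{4007890} = 6 \cdot 43 \cdot \frac{1}{663755} + \frac{106833}{400789} = 258 \cdot \frac{1}{663755} + \frac{106833}{400789} = \frac{258}{663755} + \frac{106833}{400789} = \frac{71014341477}{266025702695}$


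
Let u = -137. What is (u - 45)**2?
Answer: 33124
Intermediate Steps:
(u - 45)**2 = (-137 - 45)**2 = (-182)**2 = 33124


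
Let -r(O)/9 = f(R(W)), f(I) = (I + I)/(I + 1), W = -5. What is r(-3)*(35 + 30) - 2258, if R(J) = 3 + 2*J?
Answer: -3623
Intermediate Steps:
f(I) = 2*I/(1 + I) (f(I) = (2*I)/(1 + I) = 2*I/(1 + I))
r(O) = -21 (r(O) = -18*(3 + 2*(-5))/(1 + (3 + 2*(-5))) = -18*(3 - 10)/(1 + (3 - 10)) = -18*(-7)/(1 - 7) = -18*(-7)/(-6) = -18*(-7)*(-1)/6 = -9*7/3 = -21)
r(-3)*(35 + 30) - 2258 = -21*(35 + 30) - 2258 = -21*65 - 2258 = -1365 - 2258 = -3623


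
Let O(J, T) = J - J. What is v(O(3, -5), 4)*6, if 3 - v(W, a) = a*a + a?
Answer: -102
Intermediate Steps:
O(J, T) = 0
v(W, a) = 3 - a - a**2 (v(W, a) = 3 - (a*a + a) = 3 - (a**2 + a) = 3 - (a + a**2) = 3 + (-a - a**2) = 3 - a - a**2)
v(O(3, -5), 4)*6 = (3 - 1*4 - 1*4**2)*6 = (3 - 4 - 1*16)*6 = (3 - 4 - 16)*6 = -17*6 = -102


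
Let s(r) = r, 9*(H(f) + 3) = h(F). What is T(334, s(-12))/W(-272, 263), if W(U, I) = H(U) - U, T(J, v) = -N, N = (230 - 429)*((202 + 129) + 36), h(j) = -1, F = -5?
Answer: 657297/2420 ≈ 271.61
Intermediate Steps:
H(f) = -28/9 (H(f) = -3 + (⅑)*(-1) = -3 - ⅑ = -28/9)
N = -73033 (N = -199*(331 + 36) = -199*367 = -73033)
T(J, v) = 73033 (T(J, v) = -1*(-73033) = 73033)
W(U, I) = -28/9 - U
T(334, s(-12))/W(-272, 263) = 73033/(-28/9 - 1*(-272)) = 73033/(-28/9 + 272) = 73033/(2420/9) = 73033*(9/2420) = 657297/2420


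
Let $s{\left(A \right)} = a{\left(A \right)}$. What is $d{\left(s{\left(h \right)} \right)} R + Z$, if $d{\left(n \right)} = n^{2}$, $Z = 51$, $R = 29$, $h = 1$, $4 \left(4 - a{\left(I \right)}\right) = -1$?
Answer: $\frac{9197}{16} \approx 574.81$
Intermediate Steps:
$a{\left(I \right)} = \frac{17}{4}$ ($a{\left(I \right)} = 4 - - \frac{1}{4} = 4 + \frac{1}{4} = \frac{17}{4}$)
$s{\left(A \right)} = \frac{17}{4}$
$d{\left(s{\left(h \right)} \right)} R + Z = \left(\frac{17}{4}\right)^{2} \cdot 29 + 51 = \frac{289}{16} \cdot 29 + 51 = \frac{8381}{16} + 51 = \frac{9197}{16}$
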